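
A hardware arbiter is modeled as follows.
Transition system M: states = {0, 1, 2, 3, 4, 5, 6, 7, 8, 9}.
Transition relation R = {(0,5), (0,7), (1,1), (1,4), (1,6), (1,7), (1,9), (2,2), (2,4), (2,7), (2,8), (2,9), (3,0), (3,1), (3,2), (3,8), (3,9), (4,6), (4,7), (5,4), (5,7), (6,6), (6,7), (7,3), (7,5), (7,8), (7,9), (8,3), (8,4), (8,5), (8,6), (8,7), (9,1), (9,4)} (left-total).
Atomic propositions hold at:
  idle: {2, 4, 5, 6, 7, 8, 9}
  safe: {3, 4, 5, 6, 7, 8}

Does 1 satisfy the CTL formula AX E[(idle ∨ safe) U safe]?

No

Sat(idle ∨ safe) = {2, 3, 4, 5, 6, 7, 8, 9}
E[(idle ∨ safe) U safe]: least fixpoint, start Z0 = Sat(safe) = {3, 4, 5, 6, 7, 8}, add states in Sat(idle ∨ safe) with some successor in Z. Z1 = {2, 3, 4, 5, 6, 7, 8, 9}; fixed.
Sat(E[(idle ∨ safe) U safe]) = {2, 3, 4, 5, 6, 7, 8, 9}
Sat(AX E[(idle ∨ safe) U safe]) = {s : every successor in {2, 3, 4, 5, 6, 7, 8, 9}} = {0, 2, 4, 5, 6, 7, 8}
1 ∉ Sat(AX E[(idle ∨ safe) U safe]) = {0, 2, 4, 5, 6, 7, 8}, so the formula does not hold at 1.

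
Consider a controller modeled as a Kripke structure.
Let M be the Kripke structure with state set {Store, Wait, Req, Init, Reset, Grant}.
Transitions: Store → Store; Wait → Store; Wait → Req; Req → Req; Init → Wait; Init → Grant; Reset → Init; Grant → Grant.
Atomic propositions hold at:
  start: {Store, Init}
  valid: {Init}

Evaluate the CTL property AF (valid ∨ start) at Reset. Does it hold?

Yes

Sat(valid ∨ start) = {Store, Init}
AF (valid ∨ start): least fixpoint, start Z0 = {Store, Init}, add states with every successor in Z. Z1 = {Store, Init, Reset}; fixed.
Sat(AF (valid ∨ start)) = {Store, Init, Reset}
Reset ∈ Sat(AF (valid ∨ start)) = {Store, Init, Reset}, so the formula holds at Reset.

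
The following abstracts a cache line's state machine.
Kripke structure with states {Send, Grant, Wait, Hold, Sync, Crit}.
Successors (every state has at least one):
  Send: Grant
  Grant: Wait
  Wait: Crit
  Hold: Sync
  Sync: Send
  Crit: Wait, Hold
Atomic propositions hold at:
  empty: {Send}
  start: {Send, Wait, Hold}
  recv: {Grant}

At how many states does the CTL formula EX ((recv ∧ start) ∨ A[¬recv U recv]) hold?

4

Sat(recv ∧ start) = ∅
Sat(¬recv) = {Send, Wait, Hold, Sync, Crit}
A[¬recv U recv]: least fixpoint, start Z0 = Sat(recv) = {Grant}, add states in Sat(¬recv) with every successor in Z. Z1 = {Send, Grant}; Z2 = {Send, Grant, Sync}; Z3 = {Send, Grant, Hold, Sync}; fixed.
Sat(A[¬recv U recv]) = {Send, Grant, Hold, Sync}
Sat((recv ∧ start) ∨ A[¬recv U recv]) = {Send, Grant, Hold, Sync}
Sat(EX ((recv ∧ start) ∨ A[¬recv U recv])) = {s : some successor in {Send, Grant, Hold, Sync}} = {Send, Hold, Sync, Crit}
|Sat(EX ((recv ∧ start) ∨ A[¬recv U recv]))| = |{Send, Hold, Sync, Crit}| = 4.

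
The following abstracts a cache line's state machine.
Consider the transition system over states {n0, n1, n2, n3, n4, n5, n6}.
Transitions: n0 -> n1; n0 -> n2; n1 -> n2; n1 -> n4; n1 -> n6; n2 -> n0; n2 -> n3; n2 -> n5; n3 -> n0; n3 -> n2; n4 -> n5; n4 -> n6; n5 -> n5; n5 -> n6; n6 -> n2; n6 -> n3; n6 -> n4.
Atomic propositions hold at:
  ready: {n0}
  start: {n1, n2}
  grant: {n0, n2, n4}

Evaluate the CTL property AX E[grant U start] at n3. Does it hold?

Yes

E[grant U start]: least fixpoint, start Z0 = Sat(start) = {n1, n2}, add states in Sat(grant) with some successor in Z. Z1 = {n0, n1, n2}; fixed.
Sat(E[grant U start]) = {n0, n1, n2}
Sat(AX E[grant U start]) = {s : every successor in {n0, n1, n2}} = {n0, n3}
n3 ∈ Sat(AX E[grant U start]) = {n0, n3}, so the formula holds at n3.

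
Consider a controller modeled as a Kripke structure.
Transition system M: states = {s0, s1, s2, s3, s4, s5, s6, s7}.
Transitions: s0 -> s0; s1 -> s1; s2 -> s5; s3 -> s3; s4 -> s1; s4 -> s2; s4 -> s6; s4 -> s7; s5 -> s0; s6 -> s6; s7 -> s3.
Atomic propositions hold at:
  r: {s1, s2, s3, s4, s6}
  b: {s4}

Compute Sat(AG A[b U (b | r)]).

Sat(b | r) = {s1, s2, s3, s4, s6}
A[b U (b | r)]: least fixpoint, start Z0 = Sat((b | r)) = {s1, s2, s3, s4, s6}, add states in Sat(b) with every successor in Z. Already a fixed point.
Sat(A[b U (b | r)]) = {s1, s2, s3, s4, s6}
AG A[b U (b | r)]: greatest fixpoint, start Z0 = {s1, s2, s3, s4, s6}, keep only states in Sat with every successor in Z. Z1 = {s1, s3, s6}; fixed.
Sat(AG A[b U (b | r)]) = {s1, s3, s6}

{s1, s3, s6}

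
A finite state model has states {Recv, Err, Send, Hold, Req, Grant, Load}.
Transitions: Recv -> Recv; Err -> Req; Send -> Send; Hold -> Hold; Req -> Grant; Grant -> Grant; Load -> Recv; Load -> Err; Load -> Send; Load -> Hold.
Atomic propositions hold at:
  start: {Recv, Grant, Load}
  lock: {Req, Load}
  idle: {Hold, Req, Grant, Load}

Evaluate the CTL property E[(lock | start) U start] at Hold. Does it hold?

No

Sat(lock | start) = {Recv, Req, Grant, Load}
E[(lock | start) U start]: least fixpoint, start Z0 = Sat(start) = {Recv, Grant, Load}, add states in Sat(lock | start) with some successor in Z. Z1 = {Recv, Req, Grant, Load}; fixed.
Sat(E[(lock | start) U start]) = {Recv, Req, Grant, Load}
Hold ∉ Sat(E[(lock | start) U start]) = {Recv, Req, Grant, Load}, so the formula does not hold at Hold.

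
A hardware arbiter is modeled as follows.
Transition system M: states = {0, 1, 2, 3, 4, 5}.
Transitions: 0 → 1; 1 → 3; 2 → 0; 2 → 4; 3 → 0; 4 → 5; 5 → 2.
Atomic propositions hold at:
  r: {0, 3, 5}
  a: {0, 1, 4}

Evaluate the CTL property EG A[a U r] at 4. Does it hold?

No

A[a U r]: least fixpoint, start Z0 = Sat(r) = {0, 3, 5}, add states in Sat(a) with every successor in Z. Z1 = {0, 1, 3, 4, 5}; fixed.
Sat(A[a U r]) = {0, 1, 3, 4, 5}
EG A[a U r]: greatest fixpoint, start Z0 = {0, 1, 3, 4, 5}, keep only states in Sat with some successor in Z. Z1 = {0, 1, 3, 4}; Z2 = {0, 1, 3}; fixed.
Sat(EG A[a U r]) = {0, 1, 3}
4 ∉ Sat(EG A[a U r]) = {0, 1, 3}, so the formula does not hold at 4.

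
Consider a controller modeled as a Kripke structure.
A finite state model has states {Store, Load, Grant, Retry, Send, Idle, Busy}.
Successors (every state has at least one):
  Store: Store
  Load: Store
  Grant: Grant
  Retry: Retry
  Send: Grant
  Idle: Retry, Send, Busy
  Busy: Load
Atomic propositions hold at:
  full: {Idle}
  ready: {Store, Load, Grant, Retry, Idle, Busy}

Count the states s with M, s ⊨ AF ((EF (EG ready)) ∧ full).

1

EG ready: greatest fixpoint, start Z0 = {Store, Load, Grant, Retry, Idle, Busy}, keep only states in Sat with some successor in Z. Already a fixed point.
Sat(EG ready) = {Store, Load, Grant, Retry, Idle, Busy}
EF (EG ready): least fixpoint, start Z0 = {Store, Load, Grant, Retry, Idle, Busy}, add states with some successor in Z. Z1 = {Store, Load, Grant, Retry, Send, Idle, Busy}; fixed.
Sat(EF (EG ready)) = {Store, Load, Grant, Retry, Send, Idle, Busy}
Sat((EF (EG ready)) ∧ full) = {Idle}
AF ((EF (EG ready)) ∧ full): least fixpoint, start Z0 = {Idle}, add states with every successor in Z. Already a fixed point.
Sat(AF ((EF (EG ready)) ∧ full)) = {Idle}
|Sat(AF ((EF (EG ready)) ∧ full))| = |{Idle}| = 1.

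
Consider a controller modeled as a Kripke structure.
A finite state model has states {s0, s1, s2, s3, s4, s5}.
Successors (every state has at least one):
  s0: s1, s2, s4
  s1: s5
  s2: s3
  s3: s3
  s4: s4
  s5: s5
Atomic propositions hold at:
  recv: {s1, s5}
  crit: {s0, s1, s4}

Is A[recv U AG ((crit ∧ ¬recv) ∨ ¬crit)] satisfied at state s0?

Sat(¬recv) = {s0, s2, s3, s4}
Sat(crit ∧ ¬recv) = {s0, s4}
Sat(¬crit) = {s2, s3, s5}
Sat((crit ∧ ¬recv) ∨ ¬crit) = {s0, s2, s3, s4, s5}
AG ((crit ∧ ¬recv) ∨ ¬crit): greatest fixpoint, start Z0 = {s0, s2, s3, s4, s5}, keep only states in Sat with every successor in Z. Z1 = {s2, s3, s4, s5}; fixed.
Sat(AG ((crit ∧ ¬recv) ∨ ¬crit)) = {s2, s3, s4, s5}
A[recv U AG ((crit ∧ ¬recv) ∨ ¬crit)]: least fixpoint, start Z0 = Sat(AG ((crit ∧ ¬recv) ∨ ¬crit)) = {s2, s3, s4, s5}, add states in Sat(recv) with every successor in Z. Z1 = {s1, s2, s3, s4, s5}; fixed.
Sat(A[recv U AG ((crit ∧ ¬recv) ∨ ¬crit)]) = {s1, s2, s3, s4, s5}
s0 ∉ Sat(A[recv U AG ((crit ∧ ¬recv) ∨ ¬crit)]) = {s1, s2, s3, s4, s5}, so the formula does not hold at s0.

No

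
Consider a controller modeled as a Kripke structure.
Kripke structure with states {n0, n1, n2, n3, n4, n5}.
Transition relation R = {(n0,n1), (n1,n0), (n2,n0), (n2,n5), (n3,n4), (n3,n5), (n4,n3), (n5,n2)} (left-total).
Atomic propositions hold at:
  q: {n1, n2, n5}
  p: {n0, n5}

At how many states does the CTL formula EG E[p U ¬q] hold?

Sat(¬q) = {n0, n3, n4}
E[p U ¬q]: least fixpoint, start Z0 = Sat(¬q) = {n0, n3, n4}, add states in Sat(p) with some successor in Z. Already a fixed point.
Sat(E[p U ¬q]) = {n0, n3, n4}
EG E[p U ¬q]: greatest fixpoint, start Z0 = {n0, n3, n4}, keep only states in Sat with some successor in Z. Z1 = {n3, n4}; fixed.
Sat(EG E[p U ¬q]) = {n3, n4}
|Sat(EG E[p U ¬q])| = |{n3, n4}| = 2.

2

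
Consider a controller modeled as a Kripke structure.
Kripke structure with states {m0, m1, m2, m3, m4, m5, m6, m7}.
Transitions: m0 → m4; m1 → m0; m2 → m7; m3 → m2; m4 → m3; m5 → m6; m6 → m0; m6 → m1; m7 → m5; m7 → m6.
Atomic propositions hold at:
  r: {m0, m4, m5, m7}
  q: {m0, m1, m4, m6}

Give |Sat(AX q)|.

Sat(AX q) = {s : every successor in {m0, m1, m4, m6}} = {m0, m1, m5, m6}
|Sat(AX q)| = |{m0, m1, m5, m6}| = 4.

4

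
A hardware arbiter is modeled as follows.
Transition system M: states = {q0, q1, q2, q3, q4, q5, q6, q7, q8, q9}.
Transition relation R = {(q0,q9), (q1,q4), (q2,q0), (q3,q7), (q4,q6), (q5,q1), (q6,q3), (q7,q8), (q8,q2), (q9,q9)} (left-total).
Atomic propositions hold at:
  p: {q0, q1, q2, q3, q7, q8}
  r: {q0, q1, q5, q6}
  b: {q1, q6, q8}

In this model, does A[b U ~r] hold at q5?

No

Sat(~r) = {q2, q3, q4, q7, q8, q9}
A[b U ~r]: least fixpoint, start Z0 = Sat(~r) = {q2, q3, q4, q7, q8, q9}, add states in Sat(b) with every successor in Z. Z1 = {q1, q2, q3, q4, q6, q7, q8, q9}; fixed.
Sat(A[b U ~r]) = {q1, q2, q3, q4, q6, q7, q8, q9}
q5 ∉ Sat(A[b U ~r]) = {q1, q2, q3, q4, q6, q7, q8, q9}, so the formula does not hold at q5.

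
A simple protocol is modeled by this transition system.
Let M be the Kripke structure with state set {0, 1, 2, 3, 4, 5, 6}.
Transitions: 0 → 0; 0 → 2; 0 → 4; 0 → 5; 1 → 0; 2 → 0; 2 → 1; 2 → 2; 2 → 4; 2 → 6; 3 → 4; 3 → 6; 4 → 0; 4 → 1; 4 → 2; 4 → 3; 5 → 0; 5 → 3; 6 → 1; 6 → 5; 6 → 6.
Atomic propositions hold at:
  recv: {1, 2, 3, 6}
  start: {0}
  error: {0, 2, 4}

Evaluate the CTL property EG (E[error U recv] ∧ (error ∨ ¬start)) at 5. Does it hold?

No

E[error U recv]: least fixpoint, start Z0 = Sat(recv) = {1, 2, 3, 6}, add states in Sat(error) with some successor in Z. Z1 = {0, 1, 2, 3, 4, 6}; fixed.
Sat(E[error U recv]) = {0, 1, 2, 3, 4, 6}
Sat(¬start) = {1, 2, 3, 4, 5, 6}
Sat(error ∨ ¬start) = {0, 1, 2, 3, 4, 5, 6}
Sat(E[error U recv] ∧ (error ∨ ¬start)) = {0, 1, 2, 3, 4, 6}
EG (E[error U recv] ∧ (error ∨ ¬start)): greatest fixpoint, start Z0 = {0, 1, 2, 3, 4, 6}, keep only states in Sat with some successor in Z. Already a fixed point.
Sat(EG (E[error U recv] ∧ (error ∨ ¬start))) = {0, 1, 2, 3, 4, 6}
5 ∉ Sat(EG (E[error U recv] ∧ (error ∨ ¬start))) = {0, 1, 2, 3, 4, 6}, so the formula does not hold at 5.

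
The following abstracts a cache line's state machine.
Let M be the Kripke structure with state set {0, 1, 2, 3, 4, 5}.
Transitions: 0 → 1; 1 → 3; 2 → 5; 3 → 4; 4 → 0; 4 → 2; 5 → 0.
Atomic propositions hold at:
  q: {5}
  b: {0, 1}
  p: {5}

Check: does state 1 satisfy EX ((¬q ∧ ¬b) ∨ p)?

Sat(¬q) = {0, 1, 2, 3, 4}
Sat(¬b) = {2, 3, 4, 5}
Sat(¬q ∧ ¬b) = {2, 3, 4}
Sat((¬q ∧ ¬b) ∨ p) = {2, 3, 4, 5}
Sat(EX ((¬q ∧ ¬b) ∨ p)) = {s : some successor in {2, 3, 4, 5}} = {1, 2, 3, 4}
1 ∈ Sat(EX ((¬q ∧ ¬b) ∨ p)) = {1, 2, 3, 4}, so the formula holds at 1.

Yes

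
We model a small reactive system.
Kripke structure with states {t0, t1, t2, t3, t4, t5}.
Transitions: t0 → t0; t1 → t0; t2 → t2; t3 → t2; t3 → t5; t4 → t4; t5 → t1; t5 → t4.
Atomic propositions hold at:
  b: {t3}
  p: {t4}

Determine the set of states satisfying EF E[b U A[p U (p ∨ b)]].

Sat(p ∨ b) = {t3, t4}
A[p U (p ∨ b)]: least fixpoint, start Z0 = Sat((p ∨ b)) = {t3, t4}, add states in Sat(p) with every successor in Z. Already a fixed point.
Sat(A[p U (p ∨ b)]) = {t3, t4}
E[b U A[p U (p ∨ b)]]: least fixpoint, start Z0 = Sat(A[p U (p ∨ b)]) = {t3, t4}, add states in Sat(b) with some successor in Z. Already a fixed point.
Sat(E[b U A[p U (p ∨ b)]]) = {t3, t4}
EF E[b U A[p U (p ∨ b)]]: least fixpoint, start Z0 = {t3, t4}, add states with some successor in Z. Z1 = {t3, t4, t5}; fixed.
Sat(EF E[b U A[p U (p ∨ b)]]) = {t3, t4, t5}

{t3, t4, t5}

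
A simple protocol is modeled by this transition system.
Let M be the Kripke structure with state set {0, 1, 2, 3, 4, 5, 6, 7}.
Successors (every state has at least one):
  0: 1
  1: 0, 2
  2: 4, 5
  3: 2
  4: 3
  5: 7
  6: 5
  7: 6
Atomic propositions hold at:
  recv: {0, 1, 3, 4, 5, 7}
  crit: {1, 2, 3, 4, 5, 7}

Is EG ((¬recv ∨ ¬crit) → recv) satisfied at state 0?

Sat(¬recv) = {2, 6}
Sat(¬crit) = {0, 6}
Sat(¬recv ∨ ¬crit) = {0, 2, 6}
Sat((¬recv ∨ ¬crit) → recv) = {0, 1, 3, 4, 5, 7}
EG ((¬recv ∨ ¬crit) → recv): greatest fixpoint, start Z0 = {0, 1, 3, 4, 5, 7}, keep only states in Sat with some successor in Z. Z1 = {0, 1, 4, 5}; Z2 = {0, 1}; fixed.
Sat(EG ((¬recv ∨ ¬crit) → recv)) = {0, 1}
0 ∈ Sat(EG ((¬recv ∨ ¬crit) → recv)) = {0, 1}, so the formula holds at 0.

Yes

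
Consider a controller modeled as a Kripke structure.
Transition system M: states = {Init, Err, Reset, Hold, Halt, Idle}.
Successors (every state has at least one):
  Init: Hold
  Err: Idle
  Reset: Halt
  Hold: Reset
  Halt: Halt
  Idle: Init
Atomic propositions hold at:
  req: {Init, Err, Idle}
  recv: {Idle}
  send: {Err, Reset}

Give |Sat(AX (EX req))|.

1

Sat(EX req) = {s : some successor in {Init, Err, Idle}} = {Err, Idle}
Sat(AX (EX req)) = {s : every successor in {Err, Idle}} = {Err}
|Sat(AX (EX req))| = |{Err}| = 1.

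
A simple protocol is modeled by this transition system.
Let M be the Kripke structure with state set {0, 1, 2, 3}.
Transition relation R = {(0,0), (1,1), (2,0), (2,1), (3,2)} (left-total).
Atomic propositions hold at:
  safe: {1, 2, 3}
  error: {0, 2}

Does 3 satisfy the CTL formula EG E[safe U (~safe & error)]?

Yes

Sat(~safe) = {0}
Sat(~safe & error) = {0}
E[safe U (~safe & error)]: least fixpoint, start Z0 = Sat((~safe & error)) = {0}, add states in Sat(safe) with some successor in Z. Z1 = {0, 2}; Z2 = {0, 2, 3}; fixed.
Sat(E[safe U (~safe & error)]) = {0, 2, 3}
EG E[safe U (~safe & error)]: greatest fixpoint, start Z0 = {0, 2, 3}, keep only states in Sat with some successor in Z. Already a fixed point.
Sat(EG E[safe U (~safe & error)]) = {0, 2, 3}
3 ∈ Sat(EG E[safe U (~safe & error)]) = {0, 2, 3}, so the formula holds at 3.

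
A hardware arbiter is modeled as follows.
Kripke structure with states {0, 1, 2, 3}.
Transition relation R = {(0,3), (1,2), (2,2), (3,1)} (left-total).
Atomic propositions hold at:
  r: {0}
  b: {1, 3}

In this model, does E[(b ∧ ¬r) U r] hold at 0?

Sat(¬r) = {1, 2, 3}
Sat(b ∧ ¬r) = {1, 3}
E[(b ∧ ¬r) U r]: least fixpoint, start Z0 = Sat(r) = {0}, add states in Sat(b ∧ ¬r) with some successor in Z. Already a fixed point.
Sat(E[(b ∧ ¬r) U r]) = {0}
0 ∈ Sat(E[(b ∧ ¬r) U r]) = {0}, so the formula holds at 0.

Yes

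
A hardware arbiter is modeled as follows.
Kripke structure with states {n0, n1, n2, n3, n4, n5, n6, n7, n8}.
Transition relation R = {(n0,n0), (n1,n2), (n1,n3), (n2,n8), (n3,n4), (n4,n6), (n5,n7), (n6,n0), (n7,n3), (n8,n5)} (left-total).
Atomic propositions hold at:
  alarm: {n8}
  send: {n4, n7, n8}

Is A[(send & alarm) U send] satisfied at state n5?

No

Sat(send & alarm) = {n8}
A[(send & alarm) U send]: least fixpoint, start Z0 = Sat(send) = {n4, n7, n8}, add states in Sat(send & alarm) with every successor in Z. Already a fixed point.
Sat(A[(send & alarm) U send]) = {n4, n7, n8}
n5 ∉ Sat(A[(send & alarm) U send]) = {n4, n7, n8}, so the formula does not hold at n5.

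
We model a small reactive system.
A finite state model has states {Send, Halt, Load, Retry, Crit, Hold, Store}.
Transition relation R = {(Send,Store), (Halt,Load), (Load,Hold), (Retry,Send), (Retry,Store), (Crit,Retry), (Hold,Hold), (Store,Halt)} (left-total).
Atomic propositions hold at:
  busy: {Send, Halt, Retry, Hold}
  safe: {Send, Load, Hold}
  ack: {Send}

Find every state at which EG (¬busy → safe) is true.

Sat(¬busy) = {Load, Crit, Store}
Sat(¬busy → safe) = {Send, Halt, Load, Retry, Hold}
EG (¬busy → safe): greatest fixpoint, start Z0 = {Send, Halt, Load, Retry, Hold}, keep only states in Sat with some successor in Z. Z1 = {Halt, Load, Retry, Hold}; Z2 = {Halt, Load, Hold}; fixed.
Sat(EG (¬busy → safe)) = {Halt, Load, Hold}

{Halt, Load, Hold}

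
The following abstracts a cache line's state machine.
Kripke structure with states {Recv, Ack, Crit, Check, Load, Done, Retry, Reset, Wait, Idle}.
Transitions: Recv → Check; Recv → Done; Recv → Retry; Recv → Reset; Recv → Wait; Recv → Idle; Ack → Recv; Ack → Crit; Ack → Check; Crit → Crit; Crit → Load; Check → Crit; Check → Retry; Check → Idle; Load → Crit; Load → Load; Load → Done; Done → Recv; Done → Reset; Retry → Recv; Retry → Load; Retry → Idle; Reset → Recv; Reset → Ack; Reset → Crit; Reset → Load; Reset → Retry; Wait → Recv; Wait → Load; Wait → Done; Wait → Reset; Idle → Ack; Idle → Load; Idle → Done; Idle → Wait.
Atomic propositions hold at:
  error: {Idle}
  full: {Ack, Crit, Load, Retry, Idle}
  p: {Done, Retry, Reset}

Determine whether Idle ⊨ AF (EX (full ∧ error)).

Sat(full ∧ error) = {Idle}
Sat(EX (full ∧ error)) = {s : some successor in {Idle}} = {Recv, Check, Retry}
AF (EX (full ∧ error)): least fixpoint, start Z0 = {Recv, Check, Retry}, add states with every successor in Z. Already a fixed point.
Sat(AF (EX (full ∧ error))) = {Recv, Check, Retry}
Idle ∉ Sat(AF (EX (full ∧ error))) = {Recv, Check, Retry}, so the formula does not hold at Idle.

No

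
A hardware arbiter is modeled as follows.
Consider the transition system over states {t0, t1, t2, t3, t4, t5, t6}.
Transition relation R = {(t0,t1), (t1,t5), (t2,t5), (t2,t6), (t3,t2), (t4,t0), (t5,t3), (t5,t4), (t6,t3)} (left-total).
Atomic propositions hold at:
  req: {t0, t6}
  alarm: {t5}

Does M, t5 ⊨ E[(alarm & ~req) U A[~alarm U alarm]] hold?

Yes

Sat(~req) = {t1, t2, t3, t4, t5}
Sat(alarm & ~req) = {t5}
Sat(~alarm) = {t0, t1, t2, t3, t4, t6}
A[~alarm U alarm]: least fixpoint, start Z0 = Sat(alarm) = {t5}, add states in Sat(~alarm) with every successor in Z. Z1 = {t1, t5}; Z2 = {t0, t1, t5}; Z3 = {t0, t1, t4, t5}; fixed.
Sat(A[~alarm U alarm]) = {t0, t1, t4, t5}
E[(alarm & ~req) U A[~alarm U alarm]]: least fixpoint, start Z0 = Sat(A[~alarm U alarm]) = {t0, t1, t4, t5}, add states in Sat(alarm & ~req) with some successor in Z. Already a fixed point.
Sat(E[(alarm & ~req) U A[~alarm U alarm]]) = {t0, t1, t4, t5}
t5 ∈ Sat(E[(alarm & ~req) U A[~alarm U alarm]]) = {t0, t1, t4, t5}, so the formula holds at t5.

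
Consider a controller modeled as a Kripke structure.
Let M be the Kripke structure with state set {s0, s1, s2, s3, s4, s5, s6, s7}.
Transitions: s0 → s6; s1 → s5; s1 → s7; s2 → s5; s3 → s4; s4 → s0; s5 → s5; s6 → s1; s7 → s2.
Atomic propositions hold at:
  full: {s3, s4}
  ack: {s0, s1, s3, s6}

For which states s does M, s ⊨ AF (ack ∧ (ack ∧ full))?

Sat(ack ∧ full) = {s3}
Sat(ack ∧ (ack ∧ full)) = {s3}
AF (ack ∧ (ack ∧ full)): least fixpoint, start Z0 = {s3}, add states with every successor in Z. Already a fixed point.
Sat(AF (ack ∧ (ack ∧ full))) = {s3}

{s3}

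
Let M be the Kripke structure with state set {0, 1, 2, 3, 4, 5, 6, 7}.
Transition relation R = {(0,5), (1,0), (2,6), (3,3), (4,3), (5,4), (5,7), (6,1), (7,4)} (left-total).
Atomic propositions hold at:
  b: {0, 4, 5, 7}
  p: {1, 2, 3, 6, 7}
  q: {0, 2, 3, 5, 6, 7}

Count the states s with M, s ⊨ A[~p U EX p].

Sat(~p) = {0, 4, 5}
Sat(EX p) = {s : some successor in {1, 2, 3, 6, 7}} = {2, 3, 4, 5, 6}
A[~p U EX p]: least fixpoint, start Z0 = Sat(EX p) = {2, 3, 4, 5, 6}, add states in Sat(~p) with every successor in Z. Z1 = {0, 2, 3, 4, 5, 6}; fixed.
Sat(A[~p U EX p]) = {0, 2, 3, 4, 5, 6}
|Sat(A[~p U EX p])| = |{0, 2, 3, 4, 5, 6}| = 6.

6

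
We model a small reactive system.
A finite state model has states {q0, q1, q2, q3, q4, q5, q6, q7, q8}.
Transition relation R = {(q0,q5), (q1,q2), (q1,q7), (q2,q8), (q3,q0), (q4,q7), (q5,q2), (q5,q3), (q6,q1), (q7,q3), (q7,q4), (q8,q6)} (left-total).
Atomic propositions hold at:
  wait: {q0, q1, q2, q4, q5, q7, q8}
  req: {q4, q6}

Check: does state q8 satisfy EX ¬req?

No

Sat(¬req) = {q0, q1, q2, q3, q5, q7, q8}
Sat(EX ¬req) = {s : some successor in {q0, q1, q2, q3, q5, q7, q8}} = {q0, q1, q2, q3, q4, q5, q6, q7}
q8 ∉ Sat(EX ¬req) = {q0, q1, q2, q3, q4, q5, q6, q7}, so the formula does not hold at q8.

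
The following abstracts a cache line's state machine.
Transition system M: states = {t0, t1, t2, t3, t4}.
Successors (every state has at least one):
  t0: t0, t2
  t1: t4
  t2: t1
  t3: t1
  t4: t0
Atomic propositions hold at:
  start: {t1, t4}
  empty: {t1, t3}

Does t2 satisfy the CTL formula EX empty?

Yes

Sat(EX empty) = {s : some successor in {t1, t3}} = {t2, t3}
t2 ∈ Sat(EX empty) = {t2, t3}, so the formula holds at t2.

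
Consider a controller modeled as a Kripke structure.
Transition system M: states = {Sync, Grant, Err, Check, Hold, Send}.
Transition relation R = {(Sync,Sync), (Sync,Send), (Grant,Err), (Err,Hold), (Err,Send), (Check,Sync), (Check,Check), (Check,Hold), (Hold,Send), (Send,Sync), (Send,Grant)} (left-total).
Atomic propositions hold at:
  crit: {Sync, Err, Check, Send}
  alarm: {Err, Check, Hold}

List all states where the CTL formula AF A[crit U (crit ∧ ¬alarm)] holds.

Sat(¬alarm) = {Sync, Grant, Send}
Sat(crit ∧ ¬alarm) = {Sync, Send}
A[crit U (crit ∧ ¬alarm)]: least fixpoint, start Z0 = Sat((crit ∧ ¬alarm)) = {Sync, Send}, add states in Sat(crit) with every successor in Z. Already a fixed point.
Sat(A[crit U (crit ∧ ¬alarm)]) = {Sync, Send}
AF A[crit U (crit ∧ ¬alarm)]: least fixpoint, start Z0 = {Sync, Send}, add states with every successor in Z. Z1 = {Sync, Hold, Send}; Z2 = {Sync, Err, Hold, Send}; Z3 = {Sync, Grant, Err, Hold, Send}; fixed.
Sat(AF A[crit U (crit ∧ ¬alarm)]) = {Sync, Grant, Err, Hold, Send}

{Sync, Grant, Err, Hold, Send}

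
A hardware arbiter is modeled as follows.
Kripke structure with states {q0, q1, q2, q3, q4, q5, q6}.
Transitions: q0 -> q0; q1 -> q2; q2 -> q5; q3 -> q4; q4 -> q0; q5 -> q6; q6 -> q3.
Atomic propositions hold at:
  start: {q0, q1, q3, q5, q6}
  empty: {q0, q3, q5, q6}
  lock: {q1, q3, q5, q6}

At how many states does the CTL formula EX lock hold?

Sat(EX lock) = {s : some successor in {q1, q3, q5, q6}} = {q2, q5, q6}
|Sat(EX lock)| = |{q2, q5, q6}| = 3.

3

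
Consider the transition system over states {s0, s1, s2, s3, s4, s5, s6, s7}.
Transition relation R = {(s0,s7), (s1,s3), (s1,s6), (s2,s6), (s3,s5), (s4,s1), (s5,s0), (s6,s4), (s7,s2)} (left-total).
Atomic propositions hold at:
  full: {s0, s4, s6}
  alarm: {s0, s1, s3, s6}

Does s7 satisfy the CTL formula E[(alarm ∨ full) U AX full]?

No

Sat(alarm ∨ full) = {s0, s1, s3, s4, s6}
Sat(AX full) = {s : every successor in {s0, s4, s6}} = {s2, s5, s6}
E[(alarm ∨ full) U AX full]: least fixpoint, start Z0 = Sat(AX full) = {s2, s5, s6}, add states in Sat(alarm ∨ full) with some successor in Z. Z1 = {s1, s2, s3, s5, s6}; Z2 = {s1, s2, s3, s4, s5, s6}; fixed.
Sat(E[(alarm ∨ full) U AX full]) = {s1, s2, s3, s4, s5, s6}
s7 ∉ Sat(E[(alarm ∨ full) U AX full]) = {s1, s2, s3, s4, s5, s6}, so the formula does not hold at s7.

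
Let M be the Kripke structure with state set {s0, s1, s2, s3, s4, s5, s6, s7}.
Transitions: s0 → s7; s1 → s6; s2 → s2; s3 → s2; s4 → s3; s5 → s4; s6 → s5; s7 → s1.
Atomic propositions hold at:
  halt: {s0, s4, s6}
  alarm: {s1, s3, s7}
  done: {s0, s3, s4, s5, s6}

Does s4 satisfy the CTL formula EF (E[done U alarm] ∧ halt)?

Yes

E[done U alarm]: least fixpoint, start Z0 = Sat(alarm) = {s1, s3, s7}, add states in Sat(done) with some successor in Z. Z1 = {s0, s1, s3, s4, s7}; Z2 = {s0, s1, s3, s4, s5, s7}; Z3 = {s0, s1, s3, s4, s5, s6, s7}; fixed.
Sat(E[done U alarm]) = {s0, s1, s3, s4, s5, s6, s7}
Sat(E[done U alarm] ∧ halt) = {s0, s4, s6}
EF (E[done U alarm] ∧ halt): least fixpoint, start Z0 = {s0, s4, s6}, add states with some successor in Z. Z1 = {s0, s1, s4, s5, s6}; Z2 = {s0, s1, s4, s5, s6, s7}; fixed.
Sat(EF (E[done U alarm] ∧ halt)) = {s0, s1, s4, s5, s6, s7}
s4 ∈ Sat(EF (E[done U alarm] ∧ halt)) = {s0, s1, s4, s5, s6, s7}, so the formula holds at s4.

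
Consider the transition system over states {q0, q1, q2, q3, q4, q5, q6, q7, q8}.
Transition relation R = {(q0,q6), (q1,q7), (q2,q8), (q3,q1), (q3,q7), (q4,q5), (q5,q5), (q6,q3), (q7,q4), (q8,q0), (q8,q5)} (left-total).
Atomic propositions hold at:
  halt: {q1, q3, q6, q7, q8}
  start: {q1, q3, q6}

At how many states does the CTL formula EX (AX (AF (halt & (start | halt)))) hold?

Sat(start | halt) = {q1, q3, q6, q7, q8}
Sat(halt & (start | halt)) = {q1, q3, q6, q7, q8}
AF (halt & (start | halt)): least fixpoint, start Z0 = {q1, q3, q6, q7, q8}, add states with every successor in Z. Z1 = {q0, q1, q2, q3, q6, q7, q8}; fixed.
Sat(AF (halt & (start | halt))) = {q0, q1, q2, q3, q6, q7, q8}
Sat(AX (AF (halt & (start | halt)))) = {s : every successor in {q0, q1, q2, q3, q6, q7, q8}} = {q0, q1, q2, q3, q6}
Sat(EX (AX (AF (halt & (start | halt))))) = {s : some successor in {q0, q1, q2, q3, q6}} = {q0, q3, q6, q8}
|Sat(EX (AX (AF (halt & (start | halt)))))| = |{q0, q3, q6, q8}| = 4.

4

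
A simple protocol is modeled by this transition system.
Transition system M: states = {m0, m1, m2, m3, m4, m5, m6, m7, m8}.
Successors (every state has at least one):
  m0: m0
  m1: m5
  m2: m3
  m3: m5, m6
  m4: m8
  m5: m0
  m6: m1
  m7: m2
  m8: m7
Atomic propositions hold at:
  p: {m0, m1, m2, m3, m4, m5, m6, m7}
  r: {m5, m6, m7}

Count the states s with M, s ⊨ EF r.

EF r: least fixpoint, start Z0 = {m5, m6, m7}, add states with some successor in Z. Z1 = {m1, m3, m5, m6, m7, m8}; Z2 = {m1, m2, m3, m4, m5, m6, m7, m8}; fixed.
Sat(EF r) = {m1, m2, m3, m4, m5, m6, m7, m8}
|Sat(EF r)| = |{m1, m2, m3, m4, m5, m6, m7, m8}| = 8.

8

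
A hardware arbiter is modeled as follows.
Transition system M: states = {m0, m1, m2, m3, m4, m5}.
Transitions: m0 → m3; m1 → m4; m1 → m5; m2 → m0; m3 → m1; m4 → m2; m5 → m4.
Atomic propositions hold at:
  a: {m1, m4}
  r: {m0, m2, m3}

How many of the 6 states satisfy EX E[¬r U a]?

Sat(¬r) = {m1, m4, m5}
E[¬r U a]: least fixpoint, start Z0 = Sat(a) = {m1, m4}, add states in Sat(¬r) with some successor in Z. Z1 = {m1, m4, m5}; fixed.
Sat(E[¬r U a]) = {m1, m4, m5}
Sat(EX E[¬r U a]) = {s : some successor in {m1, m4, m5}} = {m1, m3, m5}
|Sat(EX E[¬r U a])| = |{m1, m3, m5}| = 3.

3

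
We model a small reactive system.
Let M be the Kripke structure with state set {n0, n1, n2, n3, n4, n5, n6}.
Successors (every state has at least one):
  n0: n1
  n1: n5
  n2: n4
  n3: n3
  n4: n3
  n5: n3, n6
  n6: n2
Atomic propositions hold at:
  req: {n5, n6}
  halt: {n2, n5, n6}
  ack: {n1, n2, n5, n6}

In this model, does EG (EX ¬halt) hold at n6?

No

Sat(¬halt) = {n0, n1, n3, n4}
Sat(EX ¬halt) = {s : some successor in {n0, n1, n3, n4}} = {n0, n2, n3, n4, n5}
EG (EX ¬halt): greatest fixpoint, start Z0 = {n0, n2, n3, n4, n5}, keep only states in Sat with some successor in Z. Z1 = {n2, n3, n4, n5}; fixed.
Sat(EG (EX ¬halt)) = {n2, n3, n4, n5}
n6 ∉ Sat(EG (EX ¬halt)) = {n2, n3, n4, n5}, so the formula does not hold at n6.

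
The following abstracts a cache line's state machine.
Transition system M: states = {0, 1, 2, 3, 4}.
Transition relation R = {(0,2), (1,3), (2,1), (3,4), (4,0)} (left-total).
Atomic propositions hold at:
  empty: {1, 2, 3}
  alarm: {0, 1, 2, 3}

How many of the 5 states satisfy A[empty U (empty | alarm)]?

4

Sat(empty | alarm) = {0, 1, 2, 3}
A[empty U (empty | alarm)]: least fixpoint, start Z0 = Sat((empty | alarm)) = {0, 1, 2, 3}, add states in Sat(empty) with every successor in Z. Already a fixed point.
Sat(A[empty U (empty | alarm)]) = {0, 1, 2, 3}
|Sat(A[empty U (empty | alarm)])| = |{0, 1, 2, 3}| = 4.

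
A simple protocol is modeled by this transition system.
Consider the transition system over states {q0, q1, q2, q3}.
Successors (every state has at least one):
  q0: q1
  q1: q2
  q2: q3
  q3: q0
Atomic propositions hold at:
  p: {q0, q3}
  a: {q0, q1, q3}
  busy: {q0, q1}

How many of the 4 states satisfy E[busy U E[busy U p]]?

E[busy U p]: least fixpoint, start Z0 = Sat(p) = {q0, q3}, add states in Sat(busy) with some successor in Z. Already a fixed point.
Sat(E[busy U p]) = {q0, q3}
E[busy U E[busy U p]]: least fixpoint, start Z0 = Sat(E[busy U p]) = {q0, q3}, add states in Sat(busy) with some successor in Z. Already a fixed point.
Sat(E[busy U E[busy U p]]) = {q0, q3}
|Sat(E[busy U E[busy U p]])| = |{q0, q3}| = 2.

2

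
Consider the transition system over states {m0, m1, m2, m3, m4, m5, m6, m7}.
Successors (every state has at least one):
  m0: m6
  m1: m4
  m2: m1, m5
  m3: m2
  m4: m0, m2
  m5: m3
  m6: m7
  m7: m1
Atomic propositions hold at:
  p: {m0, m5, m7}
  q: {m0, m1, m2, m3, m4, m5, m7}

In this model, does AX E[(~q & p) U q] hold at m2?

Yes

Sat(~q) = {m6}
Sat(~q & p) = ∅
E[(~q & p) U q]: least fixpoint, start Z0 = Sat(q) = {m0, m1, m2, m3, m4, m5, m7}, add states in Sat(~q & p) with some successor in Z. Already a fixed point.
Sat(E[(~q & p) U q]) = {m0, m1, m2, m3, m4, m5, m7}
Sat(AX E[(~q & p) U q]) = {s : every successor in {m0, m1, m2, m3, m4, m5, m7}} = {m1, m2, m3, m4, m5, m6, m7}
m2 ∈ Sat(AX E[(~q & p) U q]) = {m1, m2, m3, m4, m5, m6, m7}, so the formula holds at m2.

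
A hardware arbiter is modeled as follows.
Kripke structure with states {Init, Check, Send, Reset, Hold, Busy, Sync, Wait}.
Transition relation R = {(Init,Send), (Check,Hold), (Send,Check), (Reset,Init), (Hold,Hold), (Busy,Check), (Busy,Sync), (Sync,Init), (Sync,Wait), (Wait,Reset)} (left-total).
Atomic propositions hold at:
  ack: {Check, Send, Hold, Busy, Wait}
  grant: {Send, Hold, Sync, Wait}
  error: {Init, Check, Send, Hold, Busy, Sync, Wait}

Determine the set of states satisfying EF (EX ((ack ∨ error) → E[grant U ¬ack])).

{Reset, Busy, Sync, Wait}

Sat(ack ∨ error) = {Init, Check, Send, Hold, Busy, Sync, Wait}
Sat(¬ack) = {Init, Reset, Sync}
E[grant U ¬ack]: least fixpoint, start Z0 = Sat(¬ack) = {Init, Reset, Sync}, add states in Sat(grant) with some successor in Z. Z1 = {Init, Reset, Sync, Wait}; fixed.
Sat(E[grant U ¬ack]) = {Init, Reset, Sync, Wait}
Sat((ack ∨ error) → E[grant U ¬ack]) = {Init, Reset, Sync, Wait}
Sat(EX ((ack ∨ error) → E[grant U ¬ack])) = {s : some successor in {Init, Reset, Sync, Wait}} = {Reset, Busy, Sync, Wait}
EF (EX ((ack ∨ error) → E[grant U ¬ack])): least fixpoint, start Z0 = {Reset, Busy, Sync, Wait}, add states with some successor in Z. Already a fixed point.
Sat(EF (EX ((ack ∨ error) → E[grant U ¬ack]))) = {Reset, Busy, Sync, Wait}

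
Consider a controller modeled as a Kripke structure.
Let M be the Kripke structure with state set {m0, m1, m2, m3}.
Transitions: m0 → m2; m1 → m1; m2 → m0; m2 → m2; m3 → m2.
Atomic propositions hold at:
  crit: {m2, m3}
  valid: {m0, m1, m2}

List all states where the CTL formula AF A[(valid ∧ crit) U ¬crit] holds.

{m0, m1}

Sat(valid ∧ crit) = {m2}
Sat(¬crit) = {m0, m1}
A[(valid ∧ crit) U ¬crit]: least fixpoint, start Z0 = Sat(¬crit) = {m0, m1}, add states in Sat(valid ∧ crit) with every successor in Z. Already a fixed point.
Sat(A[(valid ∧ crit) U ¬crit]) = {m0, m1}
AF A[(valid ∧ crit) U ¬crit]: least fixpoint, start Z0 = {m0, m1}, add states with every successor in Z. Already a fixed point.
Sat(AF A[(valid ∧ crit) U ¬crit]) = {m0, m1}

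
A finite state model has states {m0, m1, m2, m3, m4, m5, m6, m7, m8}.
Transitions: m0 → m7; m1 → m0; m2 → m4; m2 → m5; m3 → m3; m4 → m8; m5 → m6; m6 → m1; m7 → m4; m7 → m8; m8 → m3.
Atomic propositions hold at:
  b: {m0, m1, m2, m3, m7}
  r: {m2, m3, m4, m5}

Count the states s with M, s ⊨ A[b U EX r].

6

Sat(EX r) = {s : some successor in {m2, m3, m4, m5}} = {m2, m3, m7, m8}
A[b U EX r]: least fixpoint, start Z0 = Sat(EX r) = {m2, m3, m7, m8}, add states in Sat(b) with every successor in Z. Z1 = {m0, m2, m3, m7, m8}; Z2 = {m0, m1, m2, m3, m7, m8}; fixed.
Sat(A[b U EX r]) = {m0, m1, m2, m3, m7, m8}
|Sat(A[b U EX r])| = |{m0, m1, m2, m3, m7, m8}| = 6.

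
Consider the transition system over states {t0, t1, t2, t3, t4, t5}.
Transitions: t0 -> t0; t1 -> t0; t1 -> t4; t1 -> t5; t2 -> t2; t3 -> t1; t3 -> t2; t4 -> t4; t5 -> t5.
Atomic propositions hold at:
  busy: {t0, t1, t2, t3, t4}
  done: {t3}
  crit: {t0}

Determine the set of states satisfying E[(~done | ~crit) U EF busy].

Sat(~done) = {t0, t1, t2, t4, t5}
Sat(~crit) = {t1, t2, t3, t4, t5}
Sat(~done | ~crit) = {t0, t1, t2, t3, t4, t5}
EF busy: least fixpoint, start Z0 = {t0, t1, t2, t3, t4}, add states with some successor in Z. Already a fixed point.
Sat(EF busy) = {t0, t1, t2, t3, t4}
E[(~done | ~crit) U EF busy]: least fixpoint, start Z0 = Sat(EF busy) = {t0, t1, t2, t3, t4}, add states in Sat(~done | ~crit) with some successor in Z. Already a fixed point.
Sat(E[(~done | ~crit) U EF busy]) = {t0, t1, t2, t3, t4}

{t0, t1, t2, t3, t4}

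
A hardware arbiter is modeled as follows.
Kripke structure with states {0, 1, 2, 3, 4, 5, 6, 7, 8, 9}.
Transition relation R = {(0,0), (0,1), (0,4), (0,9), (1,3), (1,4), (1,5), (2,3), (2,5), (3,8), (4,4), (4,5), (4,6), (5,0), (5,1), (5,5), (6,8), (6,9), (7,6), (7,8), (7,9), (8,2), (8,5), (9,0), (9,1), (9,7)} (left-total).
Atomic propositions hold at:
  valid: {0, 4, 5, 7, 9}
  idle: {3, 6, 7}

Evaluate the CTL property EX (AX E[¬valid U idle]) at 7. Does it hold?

No

Sat(¬valid) = {1, 2, 3, 6, 8}
E[¬valid U idle]: least fixpoint, start Z0 = Sat(idle) = {3, 6, 7}, add states in Sat(¬valid) with some successor in Z. Z1 = {1, 2, 3, 6, 7}; Z2 = {1, 2, 3, 6, 7, 8}; fixed.
Sat(E[¬valid U idle]) = {1, 2, 3, 6, 7, 8}
Sat(AX E[¬valid U idle]) = {s : every successor in {1, 2, 3, 6, 7, 8}} = {3}
Sat(EX (AX E[¬valid U idle])) = {s : some successor in {3}} = {1, 2}
7 ∉ Sat(EX (AX E[¬valid U idle])) = {1, 2}, so the formula does not hold at 7.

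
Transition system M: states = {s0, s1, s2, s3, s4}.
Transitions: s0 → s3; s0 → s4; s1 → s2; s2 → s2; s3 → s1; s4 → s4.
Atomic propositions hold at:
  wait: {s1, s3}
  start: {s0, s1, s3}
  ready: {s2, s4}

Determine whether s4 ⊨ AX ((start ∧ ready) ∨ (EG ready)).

Yes

Sat(start ∧ ready) = ∅
EG ready: greatest fixpoint, start Z0 = {s2, s4}, keep only states in Sat with some successor in Z. Already a fixed point.
Sat(EG ready) = {s2, s4}
Sat((start ∧ ready) ∨ (EG ready)) = {s2, s4}
Sat(AX ((start ∧ ready) ∨ (EG ready))) = {s : every successor in {s2, s4}} = {s1, s2, s4}
s4 ∈ Sat(AX ((start ∧ ready) ∨ (EG ready))) = {s1, s2, s4}, so the formula holds at s4.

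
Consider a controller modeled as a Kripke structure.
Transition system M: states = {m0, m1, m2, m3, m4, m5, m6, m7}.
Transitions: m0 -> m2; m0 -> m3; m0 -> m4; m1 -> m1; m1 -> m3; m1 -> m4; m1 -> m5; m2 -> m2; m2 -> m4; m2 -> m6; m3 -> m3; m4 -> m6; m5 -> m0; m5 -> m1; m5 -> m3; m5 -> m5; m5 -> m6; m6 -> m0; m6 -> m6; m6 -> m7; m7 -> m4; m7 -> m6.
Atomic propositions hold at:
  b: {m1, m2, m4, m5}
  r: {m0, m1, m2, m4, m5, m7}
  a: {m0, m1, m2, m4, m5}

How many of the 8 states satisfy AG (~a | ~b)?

Sat(~a) = {m3, m6, m7}
Sat(~b) = {m0, m3, m6, m7}
Sat(~a | ~b) = {m0, m3, m6, m7}
AG (~a | ~b): greatest fixpoint, start Z0 = {m0, m3, m6, m7}, keep only states in Sat with every successor in Z. Z1 = {m3, m6}; Z2 = {m3}; fixed.
Sat(AG (~a | ~b)) = {m3}
|Sat(AG (~a | ~b))| = |{m3}| = 1.

1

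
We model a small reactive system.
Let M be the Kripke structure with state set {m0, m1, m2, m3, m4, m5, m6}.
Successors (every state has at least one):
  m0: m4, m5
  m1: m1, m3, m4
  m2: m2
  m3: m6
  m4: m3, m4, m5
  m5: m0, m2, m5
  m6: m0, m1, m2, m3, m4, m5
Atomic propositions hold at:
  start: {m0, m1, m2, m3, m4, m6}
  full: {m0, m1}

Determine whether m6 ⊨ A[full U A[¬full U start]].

Sat(¬full) = {m2, m3, m4, m5, m6}
A[¬full U start]: least fixpoint, start Z0 = Sat(start) = {m0, m1, m2, m3, m4, m6}, add states in Sat(¬full) with every successor in Z. Already a fixed point.
Sat(A[¬full U start]) = {m0, m1, m2, m3, m4, m6}
A[full U A[¬full U start]]: least fixpoint, start Z0 = Sat(A[¬full U start]) = {m0, m1, m2, m3, m4, m6}, add states in Sat(full) with every successor in Z. Already a fixed point.
Sat(A[full U A[¬full U start]]) = {m0, m1, m2, m3, m4, m6}
m6 ∈ Sat(A[full U A[¬full U start]]) = {m0, m1, m2, m3, m4, m6}, so the formula holds at m6.

Yes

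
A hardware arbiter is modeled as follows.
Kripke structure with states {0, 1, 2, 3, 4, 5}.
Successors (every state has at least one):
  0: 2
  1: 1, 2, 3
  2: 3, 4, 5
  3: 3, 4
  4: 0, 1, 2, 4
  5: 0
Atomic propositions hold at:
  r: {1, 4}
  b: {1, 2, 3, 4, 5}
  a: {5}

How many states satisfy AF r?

2

AF r: least fixpoint, start Z0 = {1, 4}, add states with every successor in Z. Already a fixed point.
Sat(AF r) = {1, 4}
|Sat(AF r)| = |{1, 4}| = 2.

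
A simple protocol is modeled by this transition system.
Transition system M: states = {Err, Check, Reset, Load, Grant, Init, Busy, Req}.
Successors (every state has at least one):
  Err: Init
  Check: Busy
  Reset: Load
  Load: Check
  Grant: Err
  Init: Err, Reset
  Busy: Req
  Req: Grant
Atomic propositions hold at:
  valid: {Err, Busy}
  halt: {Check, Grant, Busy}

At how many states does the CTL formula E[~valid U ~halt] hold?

Sat(~valid) = {Check, Reset, Load, Grant, Init, Req}
Sat(~halt) = {Err, Reset, Load, Init, Req}
E[~valid U ~halt]: least fixpoint, start Z0 = Sat(~halt) = {Err, Reset, Load, Init, Req}, add states in Sat(~valid) with some successor in Z. Z1 = {Err, Reset, Load, Grant, Init, Req}; fixed.
Sat(E[~valid U ~halt]) = {Err, Reset, Load, Grant, Init, Req}
|Sat(E[~valid U ~halt])| = |{Err, Reset, Load, Grant, Init, Req}| = 6.

6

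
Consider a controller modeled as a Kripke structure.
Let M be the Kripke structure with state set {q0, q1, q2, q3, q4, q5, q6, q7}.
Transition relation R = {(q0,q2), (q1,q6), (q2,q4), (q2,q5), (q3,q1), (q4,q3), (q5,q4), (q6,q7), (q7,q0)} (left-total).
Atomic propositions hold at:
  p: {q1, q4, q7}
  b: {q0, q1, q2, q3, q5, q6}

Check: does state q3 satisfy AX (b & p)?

Yes

Sat(b & p) = {q1}
Sat(AX (b & p)) = {s : every successor in {q1}} = {q3}
q3 ∈ Sat(AX (b & p)) = {q3}, so the formula holds at q3.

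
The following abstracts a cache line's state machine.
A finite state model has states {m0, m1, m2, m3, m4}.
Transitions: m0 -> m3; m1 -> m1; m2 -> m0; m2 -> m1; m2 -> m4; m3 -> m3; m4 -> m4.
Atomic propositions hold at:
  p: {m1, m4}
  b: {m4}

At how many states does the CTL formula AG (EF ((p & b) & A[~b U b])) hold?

1

Sat(p & b) = {m4}
Sat(~b) = {m0, m1, m2, m3}
A[~b U b]: least fixpoint, start Z0 = Sat(b) = {m4}, add states in Sat(~b) with every successor in Z. Already a fixed point.
Sat(A[~b U b]) = {m4}
Sat((p & b) & A[~b U b]) = {m4}
EF ((p & b) & A[~b U b]): least fixpoint, start Z0 = {m4}, add states with some successor in Z. Z1 = {m2, m4}; fixed.
Sat(EF ((p & b) & A[~b U b])) = {m2, m4}
AG (EF ((p & b) & A[~b U b])): greatest fixpoint, start Z0 = {m2, m4}, keep only states in Sat with every successor in Z. Z1 = {m4}; fixed.
Sat(AG (EF ((p & b) & A[~b U b]))) = {m4}
|Sat(AG (EF ((p & b) & A[~b U b])))| = |{m4}| = 1.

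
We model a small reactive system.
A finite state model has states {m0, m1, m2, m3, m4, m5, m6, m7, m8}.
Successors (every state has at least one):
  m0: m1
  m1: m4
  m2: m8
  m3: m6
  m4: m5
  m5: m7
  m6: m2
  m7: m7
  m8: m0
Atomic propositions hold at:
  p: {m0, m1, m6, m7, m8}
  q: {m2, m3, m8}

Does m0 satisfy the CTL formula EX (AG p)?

No

AG p: greatest fixpoint, start Z0 = {m0, m1, m6, m7, m8}, keep only states in Sat with every successor in Z. Z1 = {m0, m7, m8}; Z2 = {m7, m8}; Z3 = {m7}; fixed.
Sat(AG p) = {m7}
Sat(EX (AG p)) = {s : some successor in {m7}} = {m5, m7}
m0 ∉ Sat(EX (AG p)) = {m5, m7}, so the formula does not hold at m0.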